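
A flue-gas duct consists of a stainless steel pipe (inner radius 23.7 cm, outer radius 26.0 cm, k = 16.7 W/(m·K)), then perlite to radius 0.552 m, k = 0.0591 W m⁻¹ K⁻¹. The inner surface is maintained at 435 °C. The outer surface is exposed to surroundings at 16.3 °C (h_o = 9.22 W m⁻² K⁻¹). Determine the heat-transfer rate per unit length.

Q' = 203 W/m

Series thermal resistances, inner to outer:
  R'_stainless steel = ln(0.260/0.237)/(2πk) = 0.09262/(2π·16.7) = 8.827×10^-4 m·K/W
  R'_perlite = ln(0.552/0.260)/(2πk) = 0.7529/(2π·0.0591) = 2.027 m·K/W
  R'_conv,out = 1/(2πr h) = 1/(2π·0.552·9.22) = 0.03127 m·K/W
ΣR = 8.827×10^-4 + 2.027 + 0.03127 = 2.059 m·K/W
Q' = ΔT/ΣR = (435 °C − 16.3 °C)/2.059 = 203 W/m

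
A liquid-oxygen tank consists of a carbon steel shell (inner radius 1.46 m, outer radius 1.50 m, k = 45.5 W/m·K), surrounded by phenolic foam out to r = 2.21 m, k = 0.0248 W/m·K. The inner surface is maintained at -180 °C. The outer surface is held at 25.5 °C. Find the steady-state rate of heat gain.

Q = 299 W

Treat each layer as a resistance in series:
  R_carbon steel = (1/1.46 − 1/1.50)/(4πk) = 0.01826/(4π·45.5) = 3.194×10^-5 K/W
  R_phenolic foam = (1/1.50 − 1/2.21)/(4πk) = 0.2142/(4π·0.0248) = 0.6872 K/W
ΣR = 3.194×10^-5 + 0.6872 = 0.6872 K/W
Q = ΔT/ΣR = (-180 °C − 25.5 °C)/0.6872 = -299 W
(Negative Q ⇒ heat flows inward; heat gain = 299 W.)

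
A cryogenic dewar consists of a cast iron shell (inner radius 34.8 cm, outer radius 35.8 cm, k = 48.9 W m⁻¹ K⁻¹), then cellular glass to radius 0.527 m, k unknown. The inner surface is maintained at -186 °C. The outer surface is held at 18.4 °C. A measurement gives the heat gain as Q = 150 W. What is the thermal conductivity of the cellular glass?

k = 0.0523 W/m·K

ΣR = ΔT/Q = |-186 − 18.4|/150 = 1.363 K/W
Known resistances:
  R_cast iron = (1/0.348 − 1/0.358)/(4πk) = 0.08027/(4π·48.9) = 1.306×10^-4 K/W
R_cellular glass = ΣR − ΣR_known = 1.363 − 1.306×10^-4 = 1.363 K/W
(1/r₁−1/r₂)/(4πk) = 1.363 ⇒ k = 0.8958/(4π·1.363) = 0.0523 W/m·K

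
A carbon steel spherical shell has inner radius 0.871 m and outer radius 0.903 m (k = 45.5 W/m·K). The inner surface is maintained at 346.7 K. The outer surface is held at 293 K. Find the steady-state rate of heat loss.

Q = 7.55×10^5 W

Q = 4πk·ΔT/(1/r₁ − 1/r₂) = 4π × 45.5 × 53.7 / (1/0.871 − 1/0.903) = 7.55×10^5 W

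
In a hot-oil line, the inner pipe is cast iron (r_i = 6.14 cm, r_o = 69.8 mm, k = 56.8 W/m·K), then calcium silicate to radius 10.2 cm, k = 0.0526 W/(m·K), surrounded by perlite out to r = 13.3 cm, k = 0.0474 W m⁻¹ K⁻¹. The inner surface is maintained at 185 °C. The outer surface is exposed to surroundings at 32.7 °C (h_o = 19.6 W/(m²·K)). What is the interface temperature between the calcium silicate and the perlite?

T = 102 °C

Resistance network (inner→outer):
  R'_cast iron = ln(0.0698/0.0614)/(2πk) = 0.1282/(2π·56.8) = 3.593×10^-4 m·K/W
  R'_calcium silicate = ln(0.102/0.0698)/(2πk) = 0.3793/(2π·0.0526) = 1.148 m·K/W
  R'_perlite = ln(0.133/0.102)/(2πk) = 0.2654/(2π·0.0474) = 0.8911 m·K/W
  R'_conv,out = 1/(2πr h) = 1/(2π·0.133·19.6) = 0.06105 m·K/W
ΣR = 3.593×10^-4 + 1.148 + 0.8911 + 0.06105 = 2.101 m·K/W
Q' = ΔT/ΣR = (185 °C − 32.7 °C)/2.101 = 72.49 W/m
From the inner boundary to the calcium silicate/perlite interface, ΣR_partial = 1.148 m·K/W.
T_interface = T_in − Q'·ΣR_partial = 185 °C − (72.49)(1.148) = 102 °C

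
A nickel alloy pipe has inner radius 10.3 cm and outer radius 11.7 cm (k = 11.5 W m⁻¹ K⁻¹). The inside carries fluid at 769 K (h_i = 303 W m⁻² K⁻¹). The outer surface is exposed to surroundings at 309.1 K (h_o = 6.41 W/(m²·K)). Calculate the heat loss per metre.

Q' = 2100 W/m

Series thermal resistances, inner to outer:
  R'_conv,in = 1/(2πr h) = 1/(2π·0.103·303) = 0.005100 m·K/W
  R'_nickel alloy = ln(0.117/0.103)/(2πk) = 0.1274/(2π·11.5) = 0.001764 m·K/W
  R'_conv,out = 1/(2πr h) = 1/(2π·0.117·6.41) = 0.2122 m·K/W
ΣR = 0.005100 + 0.001764 + 0.2122 = 0.2191 m·K/W
Q' = ΔT/ΣR = (769 K − 309.1 K)/0.2191 = 2100 W/m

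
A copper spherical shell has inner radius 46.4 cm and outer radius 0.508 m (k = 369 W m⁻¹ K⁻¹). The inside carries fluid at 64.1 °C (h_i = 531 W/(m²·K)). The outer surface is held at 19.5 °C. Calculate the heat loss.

Q = 60600 W

Treat each layer as a resistance in series:
  R_conv,in = 1/(4πr²h) = 1/(4π·0.464²·531) = 6.961×10^-4 K/W
  R_copper = (1/0.464 − 1/0.508)/(4πk) = 0.1867/(4π·369) = 4.026×10^-5 K/W
ΣR = 6.961×10^-4 + 4.026×10^-5 = 7.364×10^-4 K/W
Q = ΔT/ΣR = (64.1 °C − 19.5 °C)/7.364×10^-4 = 60600 W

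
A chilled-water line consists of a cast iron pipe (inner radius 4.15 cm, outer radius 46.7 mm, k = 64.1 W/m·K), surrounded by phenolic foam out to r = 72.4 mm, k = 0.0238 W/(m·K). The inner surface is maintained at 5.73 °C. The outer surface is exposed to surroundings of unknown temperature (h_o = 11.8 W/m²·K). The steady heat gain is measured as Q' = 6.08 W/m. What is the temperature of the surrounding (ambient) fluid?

T_out = 24.7 °C

Series resistances:
  R'_cast iron = ln(0.0467/0.0415)/(2πk) = 0.1181/(2π·64.1) = 2.931×10^-4 m·K/W
  R'_phenolic foam = ln(0.0724/0.0467)/(2πk) = 0.4385/(2π·0.0238) = 2.932 m·K/W
  R'_conv,out = 1/(2πr h) = 1/(2π·0.0724·11.8) = 0.1863 m·K/W
ΣR = 3.119 m·K/W
ΔT = Q'·ΣR = 6.08 × 3.119 = 18.96 K
Heat flows inward, so T_out = T_in + ΔT = 5.73 + 18.96 = 24.7 °C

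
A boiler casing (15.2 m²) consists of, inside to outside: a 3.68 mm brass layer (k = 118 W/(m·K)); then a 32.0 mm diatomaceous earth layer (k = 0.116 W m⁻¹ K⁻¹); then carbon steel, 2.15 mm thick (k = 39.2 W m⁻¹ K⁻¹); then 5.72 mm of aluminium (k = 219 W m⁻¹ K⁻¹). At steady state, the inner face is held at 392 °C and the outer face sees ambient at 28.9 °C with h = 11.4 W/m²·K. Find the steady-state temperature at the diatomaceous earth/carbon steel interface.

Resistance network (inner→outer):
  R_brass = L/(kA) = 0.00368/(118·15.2) = 2.052×10^-6 K/W
  R_diatomaceous earth = L/(kA) = 0.0320/(0.116·15.2) = 0.01815 K/W
  R_carbon steel = L/(kA) = 0.00215/(39.2·15.2) = 3.608×10^-6 K/W
  R_aluminium = L/(kA) = 0.00572/(219·15.2) = 1.718×10^-6 K/W
  R_conv,out = 1/(hA) = 1/(11.4·15.2) = 0.005771 K/W
ΣR = 2.052×10^-6 + 0.01815 + 3.608×10^-6 + 1.718×10^-6 + 0.005771 = 0.02393 K/W
Q = ΔT/ΣR = (392 °C − 28.9 °C)/0.02393 = 15170 W
From the inner boundary to the diatomaceous earth/carbon steel interface, ΣR_partial = 0.01815 K/W.
T_interface = T_in − Q·ΣR_partial = 392 °C − (15170)(0.01815) = 117 °C

T = 117 °C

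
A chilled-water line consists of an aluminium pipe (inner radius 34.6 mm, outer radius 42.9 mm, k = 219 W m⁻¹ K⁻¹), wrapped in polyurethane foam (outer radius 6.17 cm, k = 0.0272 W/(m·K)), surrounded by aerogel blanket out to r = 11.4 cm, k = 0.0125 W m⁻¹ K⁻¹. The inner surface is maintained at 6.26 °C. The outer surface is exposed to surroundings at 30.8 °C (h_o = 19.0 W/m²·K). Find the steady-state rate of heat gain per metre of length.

Treat each layer as a resistance in series:
  R'_aluminium = ln(0.0429/0.0346)/(2πk) = 0.2150/(2π·219) = 1.563×10^-4 m·K/W
  R'_polyurethane foam = ln(0.0617/0.0429)/(2πk) = 0.3634/(2π·0.0272) = 2.126 m·K/W
  R'_aerogel blanket = ln(0.114/0.0617)/(2πk) = 0.6139/(2π·0.0125) = 7.817 m·K/W
  R'_conv,out = 1/(2πr h) = 1/(2π·0.114·19.0) = 0.07348 m·K/W
ΣR = 1.563×10^-4 + 2.126 + 7.817 + 0.07348 = 10.02 m·K/W
Q' = ΔT/ΣR = (6.26 °C − 30.8 °C)/10.02 = -2.45 W/m
(Negative Q' ⇒ heat flows inward; heat gain = 2.45 W/m.)

Q' = 2.45 W/m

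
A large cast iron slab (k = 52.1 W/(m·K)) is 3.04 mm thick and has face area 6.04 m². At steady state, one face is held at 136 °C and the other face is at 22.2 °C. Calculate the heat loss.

Q = kA·ΔT/L = 52.1 × 6.04 × |136 °C − 22.2 °C| / 0.00304 = 1.18×10^7 W

Q = 1.18×10^7 W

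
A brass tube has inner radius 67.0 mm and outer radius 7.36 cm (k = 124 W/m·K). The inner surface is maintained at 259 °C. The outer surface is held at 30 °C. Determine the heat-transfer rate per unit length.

Q' = 2πk·ΔT/ln(r₂/r₁) = 2π × 124 × 229 / ln(0.0736/0.0670) = 1.90×10^6 W/m

Q' = 1.90×10^6 W/m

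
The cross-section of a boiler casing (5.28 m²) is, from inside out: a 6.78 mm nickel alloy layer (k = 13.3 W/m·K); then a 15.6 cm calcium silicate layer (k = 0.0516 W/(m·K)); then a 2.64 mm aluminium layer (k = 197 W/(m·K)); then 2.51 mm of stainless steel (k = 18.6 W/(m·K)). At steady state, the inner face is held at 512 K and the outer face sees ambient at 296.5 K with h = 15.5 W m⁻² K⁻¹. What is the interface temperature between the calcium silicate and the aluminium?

T = 301.0 K

Series thermal resistances, inner to outer:
  R_nickel alloy = L/(kA) = 0.00678/(13.3·5.28) = 9.655×10^-5 K/W
  R_calcium silicate = L/(kA) = 0.156/(0.0516·5.28) = 0.5726 K/W
  R_aluminium = L/(kA) = 0.00264/(197·5.28) = 2.538×10^-6 K/W
  R_stainless steel = L/(kA) = 0.00251/(18.6·5.28) = 2.556×10^-5 K/W
  R_conv,out = 1/(hA) = 1/(15.5·5.28) = 0.01222 K/W
ΣR = 9.655×10^-5 + 0.5726 + 2.538×10^-6 + 2.556×10^-5 + 0.01222 = 0.5849 K/W
Q = ΔT/ΣR = (512 K − 296.5 K)/0.5849 = 368.4 W
From the inner boundary to the calcium silicate/aluminium interface, ΣR_partial = 0.5727 K/W.
T_interface = T_in − Q·ΣR_partial = 512 K − (368.4)(0.5727) = 301.0 K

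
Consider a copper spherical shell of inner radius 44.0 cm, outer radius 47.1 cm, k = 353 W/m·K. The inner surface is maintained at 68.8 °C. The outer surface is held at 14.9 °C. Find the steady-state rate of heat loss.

Q = 1600 kW

Q = 4πk·ΔT/(1/r₁ − 1/r₂) = 4π × 353 × 53.9 / (1/0.440 − 1/0.471) = 1.60×10^6 W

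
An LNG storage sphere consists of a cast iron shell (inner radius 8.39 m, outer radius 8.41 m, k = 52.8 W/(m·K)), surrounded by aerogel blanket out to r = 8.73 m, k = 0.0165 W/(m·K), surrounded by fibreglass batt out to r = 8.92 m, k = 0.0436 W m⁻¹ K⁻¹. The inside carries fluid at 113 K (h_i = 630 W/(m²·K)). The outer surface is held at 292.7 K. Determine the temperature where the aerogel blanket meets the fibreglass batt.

T = 261.3 K

Resistance network (inner→outer):
  R_conv,in = 1/(4πr²h) = 1/(4π·8.39²·630) = 1.794×10^-6 K/W
  R_cast iron = (1/8.39 − 1/8.41)/(4πk) = 2.834×10^-4/(4π·52.8) = 4.272×10^-7 K/W
  R_aerogel blanket = (1/8.41 − 1/8.73)/(4πk) = 0.004359/(4π·0.0165) = 0.02102 K/W
  R_fibreglass batt = (1/8.73 − 1/8.92)/(4πk) = 0.002440/(4π·0.0436) = 0.004453 K/W
ΣR = 1.794×10^-6 + 4.272×10^-7 + 0.02102 + 0.004453 = 0.02548 K/W
Q = ΔT/ΣR = (113 K − 292.7 K)/0.02548 = -7053 W
From the inner boundary to the aerogel blanket/fibreglass batt interface, ΣR_partial = 0.02102 K/W.
T_interface = T_in − Q·ΣR_partial = 113 K − (-7053)(0.02102) = 261.3 K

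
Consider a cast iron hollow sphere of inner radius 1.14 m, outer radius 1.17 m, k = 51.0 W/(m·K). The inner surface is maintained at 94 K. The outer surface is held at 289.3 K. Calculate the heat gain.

Q = 5.56×10^6 W

Q = 4πk·ΔT/(1/r₁ − 1/r₂) = 4π × 51.0 × 195.3 / (1/1.14 − 1/1.17) = 5.56×10^6 W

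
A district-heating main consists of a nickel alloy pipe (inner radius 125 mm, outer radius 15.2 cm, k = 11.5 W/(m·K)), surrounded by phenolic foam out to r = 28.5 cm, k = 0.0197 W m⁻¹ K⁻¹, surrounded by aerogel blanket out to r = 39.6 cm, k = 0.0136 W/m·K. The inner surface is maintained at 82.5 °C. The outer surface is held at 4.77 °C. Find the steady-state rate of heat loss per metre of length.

Resistance network (inner→outer):
  R'_nickel alloy = ln(0.152/0.125)/(2πk) = 0.1956/(2π·11.5) = 0.002707 m·K/W
  R'_phenolic foam = ln(0.285/0.152)/(2πk) = 0.6286/(2π·0.0197) = 5.078 m·K/W
  R'_aerogel blanket = ln(0.396/0.285)/(2πk) = 0.3289/(2π·0.0136) = 3.849 m·K/W
ΣR = 0.002707 + 5.078 + 3.849 = 8.930 m·K/W
Q' = ΔT/ΣR = (82.5 °C − 4.77 °C)/8.930 = 8.70 W/m

Q' = 8.70 W/m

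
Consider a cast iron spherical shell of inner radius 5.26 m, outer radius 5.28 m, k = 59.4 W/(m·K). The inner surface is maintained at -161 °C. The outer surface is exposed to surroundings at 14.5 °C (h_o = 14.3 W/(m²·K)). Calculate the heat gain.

Q = 8.75×10^5 W

Treat each layer as a resistance in series:
  R_cast iron = (1/5.26 − 1/5.28)/(4πk) = 7.201×10^-4/(4π·59.4) = 9.647×10^-7 K/W
  R_conv,out = 1/(4πr²h) = 1/(4π·5.28²·14.3) = 1.996×10^-4 K/W
ΣR = 9.647×10^-7 + 1.996×10^-4 = 2.006×10^-4 K/W
Q = ΔT/ΣR = (-161 °C − 14.5 °C)/2.006×10^-4 = -8.75×10^5 W
(Negative Q ⇒ heat flows inward; heat gain = 8.75×10^5 W.)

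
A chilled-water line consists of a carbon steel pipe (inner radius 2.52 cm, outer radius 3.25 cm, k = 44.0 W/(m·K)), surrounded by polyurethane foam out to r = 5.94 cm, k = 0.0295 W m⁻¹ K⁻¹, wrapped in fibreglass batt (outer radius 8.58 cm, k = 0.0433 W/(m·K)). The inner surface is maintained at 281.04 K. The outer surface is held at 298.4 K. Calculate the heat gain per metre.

Resistance network (inner→outer):
  R'_carbon steel = ln(0.0325/0.0252)/(2πk) = 0.2544/(2π·44.0) = 9.202×10^-4 m·K/W
  R'_polyurethane foam = ln(0.0594/0.0325)/(2πk) = 0.6031/(2π·0.0295) = 3.254 m·K/W
  R'_fibreglass batt = ln(0.0858/0.0594)/(2πk) = 0.3677/(2π·0.0433) = 1.352 m·K/W
ΣR = 9.202×10^-4 + 3.254 + 1.352 = 4.607 m·K/W
Q' = ΔT/ΣR = (281.04 K − 298.4 K)/4.607 = -3.77 W/m
(Negative Q' ⇒ heat flows inward; heat gain = 3.77 W/m.)

Q' = 3.77 W/m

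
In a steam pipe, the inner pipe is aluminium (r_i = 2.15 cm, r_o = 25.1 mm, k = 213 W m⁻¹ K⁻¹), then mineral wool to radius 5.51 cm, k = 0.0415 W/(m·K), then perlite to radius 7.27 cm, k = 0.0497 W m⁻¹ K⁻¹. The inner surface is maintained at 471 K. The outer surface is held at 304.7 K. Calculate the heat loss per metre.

Series thermal resistances, inner to outer:
  R'_aluminium = ln(0.0251/0.0215)/(2πk) = 0.1548/(2π·213) = 1.157×10^-4 m·K/W
  R'_mineral wool = ln(0.0551/0.0251)/(2πk) = 0.7863/(2π·0.0415) = 3.015 m·K/W
  R'_perlite = ln(0.0727/0.0551)/(2πk) = 0.2772/(2π·0.0497) = 0.8877 m·K/W
ΣR = 1.157×10^-4 + 3.015 + 0.8877 = 3.903 m·K/W
Q' = ΔT/ΣR = (471 K − 304.7 K)/3.903 = 42.6 W/m

Q' = 42.6 W/m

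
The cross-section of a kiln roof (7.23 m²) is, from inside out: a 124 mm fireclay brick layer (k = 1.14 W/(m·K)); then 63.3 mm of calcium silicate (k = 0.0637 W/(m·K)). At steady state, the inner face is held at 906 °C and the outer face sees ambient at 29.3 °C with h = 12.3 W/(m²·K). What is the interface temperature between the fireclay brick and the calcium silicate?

T = 825 °C

Series thermal resistances, inner to outer:
  R_fireclay brick = L/(kA) = 0.124/(1.14·7.23) = 0.01504 K/W
  R_calcium silicate = L/(kA) = 0.0633/(0.0637·7.23) = 0.1374 K/W
  R_conv,out = 1/(hA) = 1/(12.3·7.23) = 0.01124 K/W
ΣR = 0.01504 + 0.1374 + 0.01124 = 0.1637 K/W
Q = ΔT/ΣR = (906 °C − 29.3 °C)/0.1637 = 5356 W
From the inner boundary to the fireclay brick/calcium silicate interface, ΣR_partial = 0.01504 K/W.
T_interface = T_in − Q·ΣR_partial = 906 °C − (5356)(0.01504) = 825 °C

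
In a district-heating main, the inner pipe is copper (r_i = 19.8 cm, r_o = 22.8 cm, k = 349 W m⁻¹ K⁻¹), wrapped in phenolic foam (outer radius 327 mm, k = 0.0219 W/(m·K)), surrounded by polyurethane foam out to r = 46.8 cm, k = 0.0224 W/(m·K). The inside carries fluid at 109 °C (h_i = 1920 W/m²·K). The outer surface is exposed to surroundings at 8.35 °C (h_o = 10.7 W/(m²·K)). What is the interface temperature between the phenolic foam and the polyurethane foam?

Treat each layer as a resistance in series:
  R'_conv,in = 1/(2πr h) = 1/(2π·0.198·1920) = 4.187×10^-4 m·K/W
  R'_copper = ln(0.228/0.198)/(2πk) = 0.1411/(2π·349) = 6.434×10^-5 m·K/W
  R'_phenolic foam = ln(0.327/0.228)/(2πk) = 0.3606/(2π·0.0219) = 2.621 m·K/W
  R'_polyurethane foam = ln(0.468/0.327)/(2πk) = 0.3585/(2π·0.0224) = 2.547 m·K/W
  R'_conv,out = 1/(2πr h) = 1/(2π·0.468·10.7) = 0.03178 m·K/W
ΣR = 4.187×10^-4 + 6.434×10^-5 + 2.621 + 2.547 + 0.03178 = 5.200 m·K/W
Q' = ΔT/ΣR = (109 °C − 8.35 °C)/5.200 = 19.36 W/m
From the inner boundary to the phenolic foam/polyurethane foam interface, ΣR_partial = 2.621 m·K/W.
T_interface = T_in − Q'·ΣR_partial = 109 °C − (19.36)(2.621) = 58.3 °C

T = 58.3 °C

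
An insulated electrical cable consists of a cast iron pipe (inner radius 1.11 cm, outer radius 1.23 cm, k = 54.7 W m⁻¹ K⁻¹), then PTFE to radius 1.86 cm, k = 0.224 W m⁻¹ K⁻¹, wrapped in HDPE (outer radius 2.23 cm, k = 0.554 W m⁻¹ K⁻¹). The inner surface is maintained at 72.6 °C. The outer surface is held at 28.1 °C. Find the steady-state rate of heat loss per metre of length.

Q' = 129 W/m

Resistance network (inner→outer):
  R'_cast iron = ln(0.0123/0.0111)/(2πk) = 0.1027/(2π·54.7) = 2.987×10^-4 m·K/W
  R'_PTFE = ln(0.0186/0.0123)/(2πk) = 0.4136/(2π·0.224) = 0.2938 m·K/W
  R'_HDPE = ln(0.0223/0.0186)/(2πk) = 0.1814/(2π·0.554) = 0.05212 m·K/W
ΣR = 2.987×10^-4 + 0.2938 + 0.05212 = 0.3462 m·K/W
Q' = ΔT/ΣR = (72.6 °C − 28.1 °C)/0.3462 = 129 W/m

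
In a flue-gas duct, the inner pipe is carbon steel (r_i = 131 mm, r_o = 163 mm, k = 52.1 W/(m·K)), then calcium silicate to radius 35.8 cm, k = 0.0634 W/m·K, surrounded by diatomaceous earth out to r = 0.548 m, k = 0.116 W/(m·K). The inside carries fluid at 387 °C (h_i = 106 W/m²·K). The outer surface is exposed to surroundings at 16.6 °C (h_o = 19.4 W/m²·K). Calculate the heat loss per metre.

Series thermal resistances, inner to outer:
  R'_conv,in = 1/(2πr h) = 1/(2π·0.131·106) = 0.01146 m·K/W
  R'_carbon steel = ln(0.163/0.131)/(2πk) = 0.2186/(2π·52.1) = 6.676×10^-4 m·K/W
  R'_calcium silicate = ln(0.358/0.163)/(2πk) = 0.7868/(2π·0.0634) = 1.975 m·K/W
  R'_diatomaceous earth = ln(0.548/0.358)/(2πk) = 0.4257/(2π·0.116) = 0.5841 m·K/W
  R'_conv,out = 1/(2πr h) = 1/(2π·0.548·19.4) = 0.01497 m·K/W
ΣR = 0.01146 + 6.676×10^-4 + 1.975 + 0.5841 + 0.01497 = 2.586 m·K/W
Q' = ΔT/ΣR = (387 °C − 16.6 °C)/2.586 = 143 W/m

Q' = 143 W/m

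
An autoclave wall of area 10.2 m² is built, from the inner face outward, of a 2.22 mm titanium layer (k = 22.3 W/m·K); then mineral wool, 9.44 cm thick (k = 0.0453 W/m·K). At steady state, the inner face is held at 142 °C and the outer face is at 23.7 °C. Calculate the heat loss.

Resistance network (inner→outer):
  R_titanium = L/(kA) = 0.00222/(22.3·10.2) = 9.760×10^-6 K/W
  R_mineral wool = L/(kA) = 0.0944/(0.0453·10.2) = 0.2043 K/W
ΣR = 9.760×10^-6 + 0.2043 = 0.2043 K/W
Q = ΔT/ΣR = (142 °C − 23.7 °C)/0.2043 = 579 W

Q = 579 W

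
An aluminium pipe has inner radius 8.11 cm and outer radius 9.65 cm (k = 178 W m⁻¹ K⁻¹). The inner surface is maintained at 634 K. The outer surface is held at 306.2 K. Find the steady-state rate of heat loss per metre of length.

Q' = 2πk·ΔT/ln(r₂/r₁) = 2π × 178 × 327.8 / ln(0.0965/0.0811) = 2.11×10^6 W/m

Q' = 2110 kW/m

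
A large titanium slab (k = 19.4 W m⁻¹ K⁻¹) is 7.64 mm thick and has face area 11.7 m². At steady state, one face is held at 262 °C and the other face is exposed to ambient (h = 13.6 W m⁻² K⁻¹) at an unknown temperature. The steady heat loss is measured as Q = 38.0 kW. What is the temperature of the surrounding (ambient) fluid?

T_out = 21.9 °C

Sum the resistances:
  R_titanium = L/(kA) = 0.00764/(19.4·11.7) = 3.366×10^-5 K/W
  R_conv,out = 1/(hA) = 1/(13.6·11.7) = 0.006285 K/W
ΣR = 0.006318 K/W
ΔT = Q·ΣR = 38000 × 0.006318 = 240.1 K
Heat flows outward, so T_out = T_in − ΔT = 262 − 240.1 = 21.9 °C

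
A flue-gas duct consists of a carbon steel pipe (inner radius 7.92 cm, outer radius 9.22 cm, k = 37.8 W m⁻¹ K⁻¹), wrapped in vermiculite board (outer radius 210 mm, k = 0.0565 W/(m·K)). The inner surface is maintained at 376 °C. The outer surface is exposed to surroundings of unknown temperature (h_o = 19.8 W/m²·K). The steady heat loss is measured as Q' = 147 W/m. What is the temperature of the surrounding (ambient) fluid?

Sum the resistances:
  R'_carbon steel = ln(0.0922/0.0792)/(2πk) = 0.1520/(2π·37.8) = 6.399×10^-4 m·K/W
  R'_vermiculite board = ln(0.210/0.0922)/(2πk) = 0.8231/(2π·0.0565) = 2.319 m·K/W
  R'_conv,out = 1/(2πr h) = 1/(2π·0.210·19.8) = 0.03828 m·K/W
ΣR = 2.358 m·K/W
ΔT = Q'·ΣR = 147 × 2.358 = 346.6 K
Heat flows outward, so T_out = T_in − ΔT = 376 − 346.6 = 29.4 °C

T_out = 29.4 °C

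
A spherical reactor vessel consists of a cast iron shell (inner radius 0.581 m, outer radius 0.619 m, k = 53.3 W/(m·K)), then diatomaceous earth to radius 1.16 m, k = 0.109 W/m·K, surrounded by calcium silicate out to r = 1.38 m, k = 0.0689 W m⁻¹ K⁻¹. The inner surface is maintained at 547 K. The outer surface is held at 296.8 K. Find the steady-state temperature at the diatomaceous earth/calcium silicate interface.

T = 352.8 K

Series thermal resistances, inner to outer:
  R_cast iron = (1/0.581 − 1/0.619)/(4πk) = 0.1057/(4π·53.3) = 1.578×10^-4 K/W
  R_diatomaceous earth = (1/0.619 − 1/1.16)/(4πk) = 0.7534/(4π·0.109) = 0.5501 K/W
  R_calcium silicate = (1/1.16 − 1/1.38)/(4πk) = 0.1374/(4π·0.0689) = 0.1587 K/W
ΣR = 1.578×10^-4 + 0.5501 + 0.1587 = 0.7090 K/W
Q = ΔT/ΣR = (547 K − 296.8 K)/0.7090 = 352.9 W
From the inner boundary to the diatomaceous earth/calcium silicate interface, ΣR_partial = 0.5503 K/W.
T_interface = T_in − Q·ΣR_partial = 547 K − (352.9)(0.5503) = 352.8 K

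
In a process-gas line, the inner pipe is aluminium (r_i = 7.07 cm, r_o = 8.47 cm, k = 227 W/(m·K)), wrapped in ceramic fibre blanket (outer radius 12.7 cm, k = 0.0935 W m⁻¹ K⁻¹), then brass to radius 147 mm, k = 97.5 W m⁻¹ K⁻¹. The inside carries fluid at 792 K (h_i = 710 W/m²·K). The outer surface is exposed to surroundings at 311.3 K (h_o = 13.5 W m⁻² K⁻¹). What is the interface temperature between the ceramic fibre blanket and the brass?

T = 361.3 K

Series thermal resistances, inner to outer:
  R'_conv,in = 1/(2πr h) = 1/(2π·0.0707·710) = 0.003171 m·K/W
  R'_aluminium = ln(0.0847/0.0707)/(2πk) = 0.1807/(2π·227) = 1.267×10^-4 m·K/W
  R'_ceramic fibre blanket = ln(0.127/0.0847)/(2πk) = 0.4051/(2π·0.0935) = 0.6895 m·K/W
  R'_brass = ln(0.147/0.127)/(2πk) = 0.1462/(2π·97.5) = 2.387×10^-4 m·K/W
  R'_conv,out = 1/(2πr h) = 1/(2π·0.147·13.5) = 0.08020 m·K/W
ΣR = 0.003171 + 1.267×10^-4 + 0.6895 + 2.387×10^-4 + 0.08020 = 0.7732 m·K/W
Q' = ΔT/ΣR = (792 K − 311.3 K)/0.7732 = 621.7 W/m
From the inner boundary to the ceramic fibre blanket/brass interface, ΣR_partial = 0.6928 m·K/W.
T_interface = T_in − Q'·ΣR_partial = 792 K − (621.7)(0.6928) = 361.3 K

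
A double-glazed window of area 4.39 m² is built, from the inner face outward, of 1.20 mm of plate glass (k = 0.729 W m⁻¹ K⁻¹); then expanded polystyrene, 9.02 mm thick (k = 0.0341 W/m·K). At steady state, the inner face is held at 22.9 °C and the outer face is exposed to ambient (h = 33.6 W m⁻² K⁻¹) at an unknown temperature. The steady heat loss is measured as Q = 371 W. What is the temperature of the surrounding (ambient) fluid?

T_out = -2.11 °C

Sum the resistances:
  R_plate glass = L/(kA) = 0.00120/(0.729·4.39) = 3.750×10^-4 K/W
  R_expanded polystyrene = L/(kA) = 0.00902/(0.0341·4.39) = 0.06025 K/W
  R_conv,out = 1/(hA) = 1/(33.6·4.39) = 0.006779 K/W
ΣR = 0.06741 K/W
ΔT = Q·ΣR = 371 × 0.06741 = 25.01 K
Heat flows outward, so T_out = T_in − ΔT = 22.9 − 25.01 = -2.11 °C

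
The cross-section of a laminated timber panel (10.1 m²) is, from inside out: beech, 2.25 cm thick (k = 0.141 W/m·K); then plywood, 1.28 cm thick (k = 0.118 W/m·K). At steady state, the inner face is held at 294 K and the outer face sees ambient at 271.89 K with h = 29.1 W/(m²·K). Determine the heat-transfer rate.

Q = 738 W

Resistance network (inner→outer):
  R_beech = L/(kA) = 0.0225/(0.141·10.1) = 0.01580 K/W
  R_plywood = L/(kA) = 0.0128/(0.118·10.1) = 0.01074 K/W
  R_conv,out = 1/(hA) = 1/(29.1·10.1) = 0.003402 K/W
ΣR = 0.01580 + 0.01074 + 0.003402 = 0.02994 K/W
Q = ΔT/ΣR = (294 K − 271.89 K)/0.02994 = 738 W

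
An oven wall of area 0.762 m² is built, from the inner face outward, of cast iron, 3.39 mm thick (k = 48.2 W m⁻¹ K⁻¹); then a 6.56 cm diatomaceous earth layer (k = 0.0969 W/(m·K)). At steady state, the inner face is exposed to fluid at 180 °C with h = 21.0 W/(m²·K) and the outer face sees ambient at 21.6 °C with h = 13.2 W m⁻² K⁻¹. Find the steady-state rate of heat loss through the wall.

Q = 151 W

Resistance network (inner→outer):
  R_conv,in = 1/(hA) = 1/(21.0·0.762) = 0.06249 K/W
  R_cast iron = L/(kA) = 0.00339/(48.2·0.762) = 9.230×10^-5 K/W
  R_diatomaceous earth = L/(kA) = 0.0656/(0.0969·0.762) = 0.8884 K/W
  R_conv,out = 1/(hA) = 1/(13.2·0.762) = 0.09942 K/W
ΣR = 0.06249 + 9.230×10^-5 + 0.8884 + 0.09942 = 1.050 K/W
Q = ΔT/ΣR = (180 °C − 21.6 °C)/1.050 = 151 W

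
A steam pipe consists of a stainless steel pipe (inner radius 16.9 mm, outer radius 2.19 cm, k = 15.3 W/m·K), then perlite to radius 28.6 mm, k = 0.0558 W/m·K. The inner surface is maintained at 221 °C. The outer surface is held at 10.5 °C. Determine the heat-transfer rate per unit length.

Q' = 276 W/m

Treat each layer as a resistance in series:
  R'_stainless steel = ln(0.0219/0.0169)/(2πk) = 0.2592/(2π·15.3) = 0.002696 m·K/W
  R'_perlite = ln(0.0286/0.0219)/(2πk) = 0.2669/(2π·0.0558) = 0.7613 m·K/W
ΣR = 0.002696 + 0.7613 = 0.7640 m·K/W
Q' = ΔT/ΣR = (221 °C − 10.5 °C)/0.7640 = 276 W/m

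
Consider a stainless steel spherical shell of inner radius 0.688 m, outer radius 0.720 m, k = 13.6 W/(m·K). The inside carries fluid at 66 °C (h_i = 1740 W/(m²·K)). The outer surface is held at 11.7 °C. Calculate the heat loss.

Treat each layer as a resistance in series:
  R_conv,in = 1/(4πr²h) = 1/(4π·0.688²·1740) = 9.662×10^-5 K/W
  R_stainless steel = (1/0.688 − 1/0.720)/(4πk) = 0.06460/(4π·13.6) = 3.780×10^-4 K/W
ΣR = 9.662×10^-5 + 3.780×10^-4 = 4.746×10^-4 K/W
Q = ΔT/ΣR = (66 °C − 11.7 °C)/4.746×10^-4 = 1.14×10^5 W

Q = 1.14×10^5 W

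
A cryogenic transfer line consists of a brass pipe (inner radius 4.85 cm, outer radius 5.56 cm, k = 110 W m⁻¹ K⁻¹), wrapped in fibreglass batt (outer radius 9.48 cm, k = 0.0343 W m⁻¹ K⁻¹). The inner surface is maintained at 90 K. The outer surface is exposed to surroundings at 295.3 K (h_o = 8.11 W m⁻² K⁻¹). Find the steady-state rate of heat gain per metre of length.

Q' = 76.5 W/m

Resistance network (inner→outer):
  R'_brass = ln(0.0556/0.0485)/(2πk) = 0.1366/(2π·110) = 1.977×10^-4 m·K/W
  R'_fibreglass batt = ln(0.0948/0.0556)/(2πk) = 0.5336/(2π·0.0343) = 2.476 m·K/W
  R'_conv,out = 1/(2πr h) = 1/(2π·0.0948·8.11) = 0.2070 m·K/W
ΣR = 1.977×10^-4 + 2.476 + 0.2070 = 2.683 m·K/W
Q' = ΔT/ΣR = (90 K − 295.3 K)/2.683 = -76.5 W/m
(Negative Q' ⇒ heat flows inward; heat gain = 76.5 W/m.)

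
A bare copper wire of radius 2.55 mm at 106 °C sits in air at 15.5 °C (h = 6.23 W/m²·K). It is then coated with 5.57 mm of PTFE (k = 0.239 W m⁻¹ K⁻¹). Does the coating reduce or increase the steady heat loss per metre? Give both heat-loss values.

Critical radius for a cylinder: r_cr = k/h = 0.0384 m = 3.84 cm.
Outer radius after coating: r₂ = 0.00255 + 0.00557 = 0.00812 m.
Since r₁ < r_cr and r₂ ≤ r_cr, the coating moves toward the maximum at r_cr — heat loss rises.
Bare: R = 1/(2πr₁h) = 10.02 m·K/W; Q = 90.5/10.02 = 9.03 W/m.
Coated: R = R_cond + R_conv = 3.917 m·K/W; Q = 90.5/3.917 = 23.1 W/m.

increases: 9.03 → 23.1 W/m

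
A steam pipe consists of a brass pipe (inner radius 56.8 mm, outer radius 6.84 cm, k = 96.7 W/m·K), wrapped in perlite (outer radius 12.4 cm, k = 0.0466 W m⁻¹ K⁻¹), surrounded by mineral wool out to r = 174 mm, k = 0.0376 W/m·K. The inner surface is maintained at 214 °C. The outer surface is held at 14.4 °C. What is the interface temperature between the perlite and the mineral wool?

T = 97.0 °C

Resistance network (inner→outer):
  R'_brass = ln(0.0684/0.0568)/(2πk) = 0.1858/(2π·96.7) = 3.059×10^-4 m·K/W
  R'_perlite = ln(0.124/0.0684)/(2πk) = 0.5949/(2π·0.0466) = 2.032 m·K/W
  R'_mineral wool = ln(0.174/0.124)/(2πk) = 0.3388/(2π·0.0376) = 1.434 m·K/W
ΣR = 3.059×10^-4 + 2.032 + 1.434 = 3.466 m·K/W
Q' = ΔT/ΣR = (214 °C − 14.4 °C)/3.466 = 57.59 W/m
From the inner boundary to the perlite/mineral wool interface, ΣR_partial = 2.032 m·K/W.
T_interface = T_in − Q'·ΣR_partial = 214 °C − (57.59)(2.032) = 97.0 °C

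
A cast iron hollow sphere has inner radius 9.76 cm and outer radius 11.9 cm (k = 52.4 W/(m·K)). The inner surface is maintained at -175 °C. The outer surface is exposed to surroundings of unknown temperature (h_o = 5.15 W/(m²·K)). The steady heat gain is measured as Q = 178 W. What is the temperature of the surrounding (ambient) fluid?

T_out = 19.7 °C

Series resistances:
  R_cast iron = (1/0.0976 − 1/0.119)/(4πk) = 1.843/(4π·52.4) = 0.002798 K/W
  R_conv,out = 1/(4πr²h) = 1/(4π·0.119²·5.15) = 1.091 K/W
ΣR = 1.094 K/W
ΔT = Q·ΣR = 178 × 1.094 = 194.7 K
Heat flows inward, so T_out = T_in + ΔT = -175 + 194.7 = 19.7 °C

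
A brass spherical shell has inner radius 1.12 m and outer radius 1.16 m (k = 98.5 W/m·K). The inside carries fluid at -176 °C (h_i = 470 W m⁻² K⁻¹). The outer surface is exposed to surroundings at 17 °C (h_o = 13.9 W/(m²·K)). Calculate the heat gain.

Q = 43700 W

Series thermal resistances, inner to outer:
  R_conv,in = 1/(4πr²h) = 1/(4π·1.12²·470) = 1.350×10^-4 K/W
  R_brass = (1/1.12 − 1/1.16)/(4πk) = 0.03079/(4π·98.5) = 2.487×10^-5 K/W
  R_conv,out = 1/(4πr²h) = 1/(4π·1.16²·13.9) = 0.004255 K/W
ΣR = 1.350×10^-4 + 2.487×10^-5 + 0.004255 = 0.004415 K/W
Q = ΔT/ΣR = (-176 °C − 17 °C)/0.004415 = -43700 W
(Negative Q ⇒ heat flows inward; heat gain = 43700 W.)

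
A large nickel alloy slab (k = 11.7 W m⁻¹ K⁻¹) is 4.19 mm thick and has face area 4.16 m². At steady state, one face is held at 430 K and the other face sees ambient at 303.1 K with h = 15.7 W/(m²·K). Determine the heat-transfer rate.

Resistance network (inner→outer):
  R_nickel alloy = L/(kA) = 0.00419/(11.7·4.16) = 8.609×10^-5 K/W
  R_conv,out = 1/(hA) = 1/(15.7·4.16) = 0.01531 K/W
ΣR = 8.609×10^-5 + 0.01531 = 0.01540 K/W
Q = ΔT/ΣR = (430 K − 303.1 K)/0.01540 = 8240 W

Q = 8.24 kW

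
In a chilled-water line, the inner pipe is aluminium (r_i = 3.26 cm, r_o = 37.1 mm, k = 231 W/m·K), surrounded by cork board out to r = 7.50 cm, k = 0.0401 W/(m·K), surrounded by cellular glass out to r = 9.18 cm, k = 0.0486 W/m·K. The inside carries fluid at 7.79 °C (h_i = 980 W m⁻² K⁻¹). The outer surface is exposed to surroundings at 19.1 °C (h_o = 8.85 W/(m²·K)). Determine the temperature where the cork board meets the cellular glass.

T = 16.4 °C

Treat each layer as a resistance in series:
  R'_conv,in = 1/(2πr h) = 1/(2π·0.0326·980) = 0.004982 m·K/W
  R'_aluminium = ln(0.0371/0.0326)/(2πk) = 0.1293/(2π·231) = 8.909×10^-5 m·K/W
  R'_cork board = ln(0.0750/0.0371)/(2πk) = 0.7039/(2π·0.0401) = 2.794 m·K/W
  R'_cellular glass = ln(0.0918/0.0750)/(2πk) = 0.2021/(2π·0.0486) = 0.6619 m·K/W
  R'_conv,out = 1/(2πr h) = 1/(2π·0.0918·8.85) = 0.1959 m·K/W
ΣR = 0.004982 + 8.909×10^-5 + 2.794 + 0.6619 + 0.1959 = 3.657 m·K/W
Q' = ΔT/ΣR = (7.79 °C − 19.1 °C)/3.657 = -3.093 W/m
From the inner boundary to the cork board/cellular glass interface, ΣR_partial = 2.799 m·K/W.
T_interface = T_in − Q'·ΣR_partial = 7.79 °C − (-3.093)(2.799) = 16.4 °C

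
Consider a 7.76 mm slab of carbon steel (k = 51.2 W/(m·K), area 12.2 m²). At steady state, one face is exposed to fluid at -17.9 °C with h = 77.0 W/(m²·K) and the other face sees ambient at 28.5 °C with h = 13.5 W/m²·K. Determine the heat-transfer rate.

Q = 6490 W

Resistance network (inner→outer):
  R_conv,in = 1/(hA) = 1/(77.0·12.2) = 0.001065 K/W
  R_carbon steel = L/(kA) = 0.00776/(51.2·12.2) = 1.242×10^-5 K/W
  R_conv,out = 1/(hA) = 1/(13.5·12.2) = 0.006072 K/W
ΣR = 0.001065 + 1.242×10^-5 + 0.006072 = 0.007149 K/W
Q = ΔT/ΣR = (-17.9 °C − 28.5 °C)/0.007149 = -6490 W
(Negative Q ⇒ heat flows inward; heat gain = 6490 W.)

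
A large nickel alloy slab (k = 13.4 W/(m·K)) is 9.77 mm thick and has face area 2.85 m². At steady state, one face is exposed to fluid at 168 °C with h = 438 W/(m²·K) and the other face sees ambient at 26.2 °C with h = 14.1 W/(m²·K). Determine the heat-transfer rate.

Series thermal resistances, inner to outer:
  R_conv,in = 1/(hA) = 1/(438·2.85) = 8.011×10^-4 K/W
  R_nickel alloy = L/(kA) = 0.00977/(13.4·2.85) = 2.558×10^-4 K/W
  R_conv,out = 1/(hA) = 1/(14.1·2.85) = 0.02488 K/W
ΣR = 8.011×10^-4 + 2.558×10^-4 + 0.02488 = 0.02594 K/W
Q = ΔT/ΣR = (168 °C − 26.2 °C)/0.02594 = 5470 W

Q = 5470 W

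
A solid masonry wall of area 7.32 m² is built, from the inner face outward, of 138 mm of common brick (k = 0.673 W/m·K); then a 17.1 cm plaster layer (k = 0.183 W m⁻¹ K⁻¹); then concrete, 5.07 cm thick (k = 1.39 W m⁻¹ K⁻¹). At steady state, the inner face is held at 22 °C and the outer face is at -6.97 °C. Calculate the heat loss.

Q = 180 W

Resistance network (inner→outer):
  R_common brick = L/(kA) = 0.138/(0.673·7.32) = 0.02801 K/W
  R_plaster = L/(kA) = 0.171/(0.183·7.32) = 0.1277 K/W
  R_concrete = L/(kA) = 0.0507/(1.39·7.32) = 0.004983 K/W
ΣR = 0.02801 + 0.1277 + 0.004983 = 0.1607 K/W
Q = ΔT/ΣR = (22 °C − -6.97 °C)/0.1607 = 180 W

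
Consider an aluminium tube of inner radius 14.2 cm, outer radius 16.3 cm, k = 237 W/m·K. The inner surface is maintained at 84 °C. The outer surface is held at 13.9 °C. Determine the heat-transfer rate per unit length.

Q' = 2πk·ΔT/ln(r₂/r₁) = 2π × 237 × 70.1 / ln(0.163/0.142) = 7.57×10^5 W/m

Q' = 757 kW/m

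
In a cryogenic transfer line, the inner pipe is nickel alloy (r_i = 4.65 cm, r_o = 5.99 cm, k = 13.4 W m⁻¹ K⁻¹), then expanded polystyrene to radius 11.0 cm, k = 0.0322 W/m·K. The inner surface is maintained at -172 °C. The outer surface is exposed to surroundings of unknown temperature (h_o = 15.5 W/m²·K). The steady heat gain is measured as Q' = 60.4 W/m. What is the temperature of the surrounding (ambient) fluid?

T_out = 15.3 °C

Sum the resistances:
  R'_nickel alloy = ln(0.0599/0.0465)/(2πk) = 0.2532/(2π·13.4) = 0.003008 m·K/W
  R'_expanded polystyrene = ln(0.110/0.0599)/(2πk) = 0.6078/(2π·0.0322) = 3.004 m·K/W
  R'_conv,out = 1/(2πr h) = 1/(2π·0.110·15.5) = 0.09335 m·K/W
ΣR = 3.101 m·K/W
ΔT = Q'·ΣR = 60.4 × 3.101 = 187.3 K
Heat flows inward, so T_out = T_in + ΔT = -172 + 187.3 = 15.3 °C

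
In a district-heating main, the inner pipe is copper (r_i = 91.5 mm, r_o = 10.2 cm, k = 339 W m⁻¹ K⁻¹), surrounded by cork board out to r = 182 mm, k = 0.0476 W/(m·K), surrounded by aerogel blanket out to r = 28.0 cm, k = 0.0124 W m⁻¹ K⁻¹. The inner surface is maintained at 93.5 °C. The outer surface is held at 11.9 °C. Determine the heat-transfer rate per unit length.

Resistance network (inner→outer):
  R'_copper = ln(0.102/0.0915)/(2πk) = 0.1086/(2π·339) = 5.100×10^-5 m·K/W
  R'_cork board = ln(0.182/0.102)/(2πk) = 0.5790/(2π·0.0476) = 1.936 m·K/W
  R'_aerogel blanket = ln(0.280/0.182)/(2πk) = 0.4308/(2π·0.0124) = 5.529 m·K/W
ΣR = 5.100×10^-5 + 1.936 + 5.529 = 7.465 m·K/W
Q' = ΔT/ΣR = (93.5 °C − 11.9 °C)/7.465 = 10.9 W/m

Q' = 10.9 W/m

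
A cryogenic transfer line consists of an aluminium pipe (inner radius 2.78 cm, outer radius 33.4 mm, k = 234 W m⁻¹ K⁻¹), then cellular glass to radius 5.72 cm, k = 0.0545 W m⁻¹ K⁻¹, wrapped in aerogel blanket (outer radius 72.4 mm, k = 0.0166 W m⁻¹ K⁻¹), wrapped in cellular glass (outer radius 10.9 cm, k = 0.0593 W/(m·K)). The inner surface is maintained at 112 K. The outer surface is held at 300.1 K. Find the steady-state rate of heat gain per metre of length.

Series thermal resistances, inner to outer:
  R'_aluminium = ln(0.0334/0.0278)/(2πk) = 0.1835/(2π·234) = 1.248×10^-4 m·K/W
  R'_cellular glass = ln(0.0572/0.0334)/(2πk) = 0.5380/(2π·0.0545) = 1.571 m·K/W
  R'_aerogel blanket = ln(0.0724/0.0572)/(2πk) = 0.2357/(2π·0.0166) = 2.259 m·K/W
  R'_cellular glass = ln(0.109/0.0724)/(2πk) = 0.4091/(2π·0.0593) = 1.098 m·K/W
ΣR = 1.248×10^-4 + 1.571 + 2.259 + 1.098 = 4.928 m·K/W
Q' = ΔT/ΣR = (112 K − 300.1 K)/4.928 = -38.2 W/m
(Negative Q' ⇒ heat flows inward; heat gain = 38.2 W/m.)

Q' = 38.2 W/m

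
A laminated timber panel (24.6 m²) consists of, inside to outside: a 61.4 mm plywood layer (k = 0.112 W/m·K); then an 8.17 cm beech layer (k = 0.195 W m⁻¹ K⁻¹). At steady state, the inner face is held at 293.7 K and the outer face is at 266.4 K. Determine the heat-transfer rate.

Series thermal resistances, inner to outer:
  R_plywood = L/(kA) = 0.0614/(0.112·24.6) = 0.02229 K/W
  R_beech = L/(kA) = 0.0817/(0.195·24.6) = 0.01703 K/W
ΣR = 0.02229 + 0.01703 = 0.03932 K/W
Q = ΔT/ΣR = (293.7 K − 266.4 K)/0.03932 = 694 W

Q = 694 W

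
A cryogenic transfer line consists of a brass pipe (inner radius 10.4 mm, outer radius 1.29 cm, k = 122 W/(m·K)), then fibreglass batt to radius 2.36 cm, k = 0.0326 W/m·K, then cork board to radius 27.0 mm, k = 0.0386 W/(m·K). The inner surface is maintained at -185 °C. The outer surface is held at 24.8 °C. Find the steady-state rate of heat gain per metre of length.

Q' = 59.9 W/m

Series thermal resistances, inner to outer:
  R'_brass = ln(0.0129/0.0104)/(2πk) = 0.2154/(2π·122) = 2.810×10^-4 m·K/W
  R'_fibreglass batt = ln(0.0236/0.0129)/(2πk) = 0.6040/(2π·0.0326) = 2.949 m·K/W
  R'_cork board = ln(0.0270/0.0236)/(2πk) = 0.1346/(2π·0.0386) = 0.5549 m·K/W
ΣR = 2.810×10^-4 + 2.949 + 0.5549 = 3.504 m·K/W
Q' = ΔT/ΣR = (-185 °C − 24.8 °C)/3.504 = -59.9 W/m
(Negative Q' ⇒ heat flows inward; heat gain = 59.9 W/m.)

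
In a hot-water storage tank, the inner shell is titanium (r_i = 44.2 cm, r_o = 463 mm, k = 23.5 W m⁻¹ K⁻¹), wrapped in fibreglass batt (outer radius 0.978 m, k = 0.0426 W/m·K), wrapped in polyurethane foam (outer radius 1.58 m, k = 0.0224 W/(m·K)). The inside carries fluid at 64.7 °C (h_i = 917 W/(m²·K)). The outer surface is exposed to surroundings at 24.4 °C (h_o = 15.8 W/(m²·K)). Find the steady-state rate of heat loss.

Q = 11.5 W

Series thermal resistances, inner to outer:
  R_conv,in = 1/(4πr²h) = 1/(4π·0.442²·917) = 4.442×10^-4 K/W
  R_titanium = (1/0.442 − 1/0.463)/(4πk) = 0.1026/(4π·23.5) = 3.475×10^-4 K/W
  R_fibreglass batt = (1/0.463 − 1/0.978)/(4πk) = 1.137/(4π·0.0426) = 2.125 K/W
  R_polyurethane foam = (1/0.978 − 1/1.58)/(4πk) = 0.3896/(4π·0.0224) = 1.384 K/W
  R_conv,out = 1/(4πr²h) = 1/(4π·1.58²·15.8) = 0.002018 K/W
ΣR = 4.442×10^-4 + 3.475×10^-4 + 2.125 + 1.384 + 0.002018 = 3.512 K/W
Q = ΔT/ΣR = (64.7 °C − 24.4 °C)/3.512 = 11.5 W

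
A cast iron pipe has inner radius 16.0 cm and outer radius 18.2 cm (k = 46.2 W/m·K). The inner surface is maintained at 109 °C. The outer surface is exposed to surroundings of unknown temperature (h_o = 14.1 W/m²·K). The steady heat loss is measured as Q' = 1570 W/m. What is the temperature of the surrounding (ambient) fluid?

Series resistances:
  R'_cast iron = ln(0.182/0.160)/(2πk) = 0.1288/(2π·46.2) = 4.438×10^-4 m·K/W
  R'_conv,out = 1/(2πr h) = 1/(2π·0.182·14.1) = 0.06202 m·K/W
ΣR = 0.06246 m·K/W
ΔT = Q'·ΣR = 1570 × 0.06246 = 98.06 K
Heat flows outward, so T_out = T_in − ΔT = 109 − 98.06 = 10.9 °C

T_out = 10.9 °C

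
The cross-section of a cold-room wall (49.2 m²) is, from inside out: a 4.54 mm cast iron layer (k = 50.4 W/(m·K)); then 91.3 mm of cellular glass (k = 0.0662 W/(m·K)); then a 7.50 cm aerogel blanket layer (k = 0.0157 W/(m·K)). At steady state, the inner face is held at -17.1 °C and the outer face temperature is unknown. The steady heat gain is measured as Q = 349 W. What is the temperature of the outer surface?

T_out = 26.6 °C

Series resistances:
  R_cast iron = L/(kA) = 0.00454/(50.4·49.2) = 1.831×10^-6 K/W
  R_cellular glass = L/(kA) = 0.0913/(0.0662·49.2) = 0.02803 K/W
  R_aerogel blanket = L/(kA) = 0.0750/(0.0157·49.2) = 0.09709 K/W
ΣR = 0.1251 K/W
ΔT = Q·ΣR = 349 × 0.1251 = 43.66 K
Heat flows inward, so T_out = T_in + ΔT = -17.1 + 43.66 = 26.6 °C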